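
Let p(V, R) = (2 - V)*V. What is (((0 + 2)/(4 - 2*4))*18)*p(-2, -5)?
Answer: 72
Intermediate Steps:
p(V, R) = V*(2 - V)
(((0 + 2)/(4 - 2*4))*18)*p(-2, -5) = (((0 + 2)/(4 - 2*4))*18)*(-2*(2 - 1*(-2))) = ((2/(4 - 8))*18)*(-2*(2 + 2)) = ((2/(-4))*18)*(-2*4) = ((2*(-¼))*18)*(-8) = -½*18*(-8) = -9*(-8) = 72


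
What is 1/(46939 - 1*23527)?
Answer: 1/23412 ≈ 4.2713e-5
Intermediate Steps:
1/(46939 - 1*23527) = 1/(46939 - 23527) = 1/23412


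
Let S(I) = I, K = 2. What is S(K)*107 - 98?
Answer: 116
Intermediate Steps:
S(K)*107 - 98 = 2*107 - 98 = 214 - 98 = 116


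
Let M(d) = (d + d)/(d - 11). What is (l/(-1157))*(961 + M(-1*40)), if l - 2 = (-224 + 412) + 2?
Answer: -3141824/19669 ≈ -159.73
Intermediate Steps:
l = 192 (l = 2 + ((-224 + 412) + 2) = 2 + (188 + 2) = 2 + 190 = 192)
M(d) = 2*d/(-11 + d) (M(d) = (2*d)/(-11 + d) = 2*d/(-11 + d))
(l/(-1157))*(961 + M(-1*40)) = (192/(-1157))*(961 + 2*(-1*40)/(-11 - 1*40)) = (192*(-1/1157))*(961 + 2*(-40)/(-11 - 40)) = -192*(961 + 2*(-40)/(-51))/1157 = -192*(961 + 2*(-40)*(-1/51))/1157 = -192*(961 + 80/51)/1157 = -192/1157*49091/51 = -3141824/19669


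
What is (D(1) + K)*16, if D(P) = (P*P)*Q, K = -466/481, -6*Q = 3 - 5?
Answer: -14672/1443 ≈ -10.168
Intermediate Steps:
Q = ⅓ (Q = -(3 - 5)/6 = -⅙*(-2) = ⅓ ≈ 0.33333)
K = -466/481 (K = -466*1/481 = -466/481 ≈ -0.96881)
D(P) = P²/3 (D(P) = (P*P)*(⅓) = P²*(⅓) = P²/3)
(D(1) + K)*16 = ((⅓)*1² - 466/481)*16 = ((⅓)*1 - 466/481)*16 = (⅓ - 466/481)*16 = -917/1443*16 = -14672/1443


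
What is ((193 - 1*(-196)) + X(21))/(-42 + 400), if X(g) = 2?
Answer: 391/358 ≈ 1.0922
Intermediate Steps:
((193 - 1*(-196)) + X(21))/(-42 + 400) = ((193 - 1*(-196)) + 2)/(-42 + 400) = ((193 + 196) + 2)/358 = (389 + 2)*(1/358) = 391*(1/358) = 391/358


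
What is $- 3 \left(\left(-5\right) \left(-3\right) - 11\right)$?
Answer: $-12$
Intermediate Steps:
$- 3 \left(\left(-5\right) \left(-3\right) - 11\right) = - 3 \left(15 - 11\right) = \left(-3\right) 4 = -12$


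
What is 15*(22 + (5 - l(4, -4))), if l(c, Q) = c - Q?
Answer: 285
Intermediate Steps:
15*(22 + (5 - l(4, -4))) = 15*(22 + (5 - (4 - 1*(-4)))) = 15*(22 + (5 - (4 + 4))) = 15*(22 + (5 - 1*8)) = 15*(22 + (5 - 8)) = 15*(22 - 3) = 15*19 = 285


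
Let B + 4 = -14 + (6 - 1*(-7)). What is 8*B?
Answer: -40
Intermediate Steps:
B = -5 (B = -4 + (-14 + (6 - 1*(-7))) = -4 + (-14 + (6 + 7)) = -4 + (-14 + 13) = -4 - 1 = -5)
8*B = 8*(-5) = -40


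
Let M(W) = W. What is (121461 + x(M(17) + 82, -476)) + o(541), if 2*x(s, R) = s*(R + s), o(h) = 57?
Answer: 205713/2 ≈ 1.0286e+5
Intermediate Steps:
x(s, R) = s*(R + s)/2 (x(s, R) = (s*(R + s))/2 = s*(R + s)/2)
(121461 + x(M(17) + 82, -476)) + o(541) = (121461 + (17 + 82)*(-476 + (17 + 82))/2) + 57 = (121461 + (½)*99*(-476 + 99)) + 57 = (121461 + (½)*99*(-377)) + 57 = (121461 - 37323/2) + 57 = 205599/2 + 57 = 205713/2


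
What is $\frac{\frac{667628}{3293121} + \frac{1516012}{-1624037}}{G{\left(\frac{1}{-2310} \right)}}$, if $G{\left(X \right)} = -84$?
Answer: $\frac{10736698844}{1234188542187} \approx 0.0086994$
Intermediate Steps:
$\frac{\frac{667628}{3293121} + \frac{1516012}{-1624037}}{G{\left(\frac{1}{-2310} \right)}} = \frac{\frac{667628}{3293121} + \frac{1516012}{-1624037}}{-84} = \left(667628 \cdot \frac{1}{3293121} + 1516012 \left(- \frac{1}{1624037}\right)\right) \left(- \frac{1}{84}\right) = \left(\frac{51356}{253317} - \frac{1516012}{1624037}\right) \left(- \frac{1}{84}\right) = \left(- \frac{300627567632}{411396180729}\right) \left(- \frac{1}{84}\right) = \frac{10736698844}{1234188542187}$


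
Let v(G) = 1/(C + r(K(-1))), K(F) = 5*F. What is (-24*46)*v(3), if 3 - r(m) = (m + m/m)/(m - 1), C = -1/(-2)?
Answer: -6624/17 ≈ -389.65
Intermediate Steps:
C = ½ (C = -1*(-½) = ½ ≈ 0.50000)
r(m) = 3 - (1 + m)/(-1 + m) (r(m) = 3 - (m + m/m)/(m - 1) = 3 - (m + 1)/(-1 + m) = 3 - (1 + m)/(-1 + m))
v(G) = 6/17 (v(G) = 1/(½ + 2*(-2 + 5*(-1))/(-1 + 5*(-1))) = 1/(½ + 2*(-2 - 5)/(-1 - 5)) = 1/(½ + 2*(-7)/(-6)) = 1/(½ + 2*(-⅙)*(-7)) = 1/(½ + 7/3) = 1/(17/6) = 6/17)
(-24*46)*v(3) = -24*46*(6/17) = -1104*6/17 = -6624/17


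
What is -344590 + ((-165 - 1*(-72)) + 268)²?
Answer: -313965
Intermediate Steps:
-344590 + ((-165 - 1*(-72)) + 268)² = -344590 + ((-165 + 72) + 268)² = -344590 + (-93 + 268)² = -344590 + 175² = -344590 + 30625 = -313965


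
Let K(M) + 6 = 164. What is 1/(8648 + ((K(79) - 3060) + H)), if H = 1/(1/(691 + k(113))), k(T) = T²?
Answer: 1/19206 ≈ 5.2067e-5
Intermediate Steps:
K(M) = 158 (K(M) = -6 + 164 = 158)
H = 13460 (H = 1/(1/(691 + 113²)) = 1/(1/(691 + 12769)) = 1/(1/13460) = 13460)
1/(8648 + ((K(79) - 3060) + H)) = 1/(8648 + ((158 - 3060) + 13460)) = 1/(8648 + (-2902 + 13460)) = 1/(8648 + 10558) = 1/19206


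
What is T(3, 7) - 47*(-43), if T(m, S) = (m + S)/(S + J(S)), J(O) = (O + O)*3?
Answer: 99039/49 ≈ 2021.2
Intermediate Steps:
J(O) = 6*O (J(O) = (2*O)*3 = 6*O)
T(m, S) = (S + m)/(7*S) (T(m, S) = (m + S)/(S + 6*S) = (S + m)/((7*S)) = (S + m)*(1/(7*S)) = (S + m)/(7*S))
T(3, 7) - 47*(-43) = (1/7)*(7 + 3)/7 - 47*(-43) = (1/7)*(1/7)*10 + 2021 = 10/49 + 2021 = 99039/49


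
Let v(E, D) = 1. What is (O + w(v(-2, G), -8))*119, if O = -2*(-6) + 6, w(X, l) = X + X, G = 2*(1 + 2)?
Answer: 2380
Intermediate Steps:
G = 6 (G = 2*3 = 6)
w(X, l) = 2*X
O = 18 (O = 12 + 6 = 18)
(O + w(v(-2, G), -8))*119 = (18 + 2*1)*119 = (18 + 2)*119 = 20*119 = 2380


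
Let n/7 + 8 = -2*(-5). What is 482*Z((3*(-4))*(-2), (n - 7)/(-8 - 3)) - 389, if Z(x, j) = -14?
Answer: -7137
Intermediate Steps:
n = 14 (n = -56 + 7*(-2*(-5)) = -56 + 7*10 = -56 + 70 = 14)
482*Z((3*(-4))*(-2), (n - 7)/(-8 - 3)) - 389 = 482*(-14) - 389 = -6748 - 389 = -7137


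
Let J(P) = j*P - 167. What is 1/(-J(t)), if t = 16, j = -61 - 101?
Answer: 1/2759 ≈ 0.00036245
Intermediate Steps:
j = -162
J(P) = -167 - 162*P (J(P) = -162*P - 167 = -167 - 162*P)
1/(-J(t)) = 1/(-(-167 - 162*16)) = 1/(-(-167 - 2592)) = 1/(-1*(-2759)) = 1/2759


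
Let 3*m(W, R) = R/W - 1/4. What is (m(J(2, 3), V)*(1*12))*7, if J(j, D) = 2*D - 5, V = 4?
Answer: 105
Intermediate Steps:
J(j, D) = -5 + 2*D
m(W, R) = -1/12 + R/(3*W) (m(W, R) = (R/W - 1/4)/3 = (R/W - 1*¼)/3 = (R/W - ¼)/3 = (-¼ + R/W)/3 = -1/12 + R/(3*W))
(m(J(2, 3), V)*(1*12))*7 = (((-(-5 + 2*3) + 4*4)/(12*(-5 + 2*3)))*(1*12))*7 = (((-(-5 + 6) + 16)/(12*(-5 + 6)))*12)*7 = (((1/12)*(-1*1 + 16)/1)*12)*7 = (((1/12)*1*(-1 + 16))*12)*7 = (((1/12)*1*15)*12)*7 = ((5/4)*12)*7 = 15*7 = 105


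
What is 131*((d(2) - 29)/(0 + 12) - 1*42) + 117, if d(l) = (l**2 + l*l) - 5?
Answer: -34013/6 ≈ -5668.8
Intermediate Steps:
d(l) = -5 + 2*l**2 (d(l) = (l**2 + l**2) - 5 = 2*l**2 - 5 = -5 + 2*l**2)
131*((d(2) - 29)/(0 + 12) - 1*42) + 117 = 131*(((-5 + 2*2**2) - 29)/(0 + 12) - 1*42) + 117 = 131*(((-5 + 2*4) - 29)/12 - 42) + 117 = 131*(((-5 + 8) - 29)*(1/12) - 42) + 117 = 131*((3 - 29)*(1/12) - 42) + 117 = 131*(-26*1/12 - 42) + 117 = 131*(-13/6 - 42) + 117 = 131*(-265/6) + 117 = -34715/6 + 117 = -34013/6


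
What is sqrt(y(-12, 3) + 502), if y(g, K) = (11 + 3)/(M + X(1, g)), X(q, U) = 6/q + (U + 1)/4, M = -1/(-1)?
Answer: sqrt(146030)/17 ≈ 22.479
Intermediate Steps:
M = 1 (M = -1*(-1) = 1)
X(q, U) = 1/4 + 6/q + U/4 (X(q, U) = 6/q + (1 + U)*(1/4) = 6/q + (1/4 + U/4) = 1/4 + 6/q + U/4)
y(g, K) = 14/(29/4 + g/4) (y(g, K) = (11 + 3)/(1 + (1/4)*(24 + 1*(1 + g))/1) = 14/(1 + (1/4)*1*(24 + (1 + g))) = 14/(1 + (1/4)*1*(25 + g)) = 14/(1 + (25/4 + g/4)) = 14/(29/4 + g/4))
sqrt(y(-12, 3) + 502) = sqrt(56/(29 - 12) + 502) = sqrt(56/17 + 502) = sqrt(8590/17) = sqrt(146030)/17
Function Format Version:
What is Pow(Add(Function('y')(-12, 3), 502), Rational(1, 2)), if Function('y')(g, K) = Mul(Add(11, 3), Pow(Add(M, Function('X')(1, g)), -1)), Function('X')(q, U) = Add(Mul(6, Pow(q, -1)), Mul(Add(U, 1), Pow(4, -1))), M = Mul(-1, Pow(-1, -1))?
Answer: Mul(Rational(1, 17), Pow(146030, Rational(1, 2))) ≈ 22.479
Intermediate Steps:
M = 1 (M = Mul(-1, -1) = 1)
Function('X')(q, U) = Add(Rational(1, 4), Mul(6, Pow(q, -1)), Mul(Rational(1, 4), U)) (Function('X')(q, U) = Add(Mul(6, Pow(q, -1)), Mul(Add(1, U), Rational(1, 4))) = Add(Mul(6, Pow(q, -1)), Add(Rational(1, 4), Mul(Rational(1, 4), U))) = Add(Rational(1, 4), Mul(6, Pow(q, -1)), Mul(Rational(1, 4), U)))
Function('y')(g, K) = Mul(14, Pow(Add(Rational(29, 4), Mul(Rational(1, 4), g)), -1)) (Function('y')(g, K) = Mul(Add(11, 3), Pow(Add(1, Mul(Rational(1, 4), Pow(1, -1), Add(24, Mul(1, Add(1, g))))), -1)) = Mul(14, Pow(Add(1, Mul(Rational(1, 4), 1, Add(24, Add(1, g)))), -1)) = Mul(14, Pow(Add(1, Mul(Rational(1, 4), 1, Add(25, g))), -1)) = Mul(14, Pow(Add(1, Add(Rational(25, 4), Mul(Rational(1, 4), g))), -1)) = Mul(14, Pow(Add(Rational(29, 4), Mul(Rational(1, 4), g)), -1)))
Pow(Add(Function('y')(-12, 3), 502), Rational(1, 2)) = Pow(Add(Mul(56, Pow(Add(29, -12), -1)), 502), Rational(1, 2)) = Pow(Add(Mul(56, Pow(17, -1)), 502), Rational(1, 2)) = Pow(Add(Mul(56, Rational(1, 17)), 502), Rational(1, 2)) = Pow(Add(Rational(56, 17), 502), Rational(1, 2)) = Pow(Rational(8590, 17), Rational(1, 2)) = Mul(Rational(1, 17), Pow(146030, Rational(1, 2)))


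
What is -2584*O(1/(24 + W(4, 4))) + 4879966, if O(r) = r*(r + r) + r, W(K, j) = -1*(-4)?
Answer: 239113489/49 ≈ 4.8799e+6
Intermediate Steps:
W(K, j) = 4
O(r) = r + 2*r² (O(r) = r*(2*r) + r = 2*r² + r = r + 2*r²)
-2584*O(1/(24 + W(4, 4))) + 4879966 = -2584*(1 + 2/(24 + 4))/(24 + 4) + 4879966 = -2584*(1 + 2/28)/28 + 4879966 = -646*(1 + 2*(1/28))/7 + 4879966 = -646*(1 + 1/14)/7 + 4879966 = -646*15/(7*14) + 4879966 = -2584*15/392 + 4879966 = -4845/49 + 4879966 = 239113489/49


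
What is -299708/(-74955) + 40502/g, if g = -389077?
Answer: 113573662106/29163266535 ≈ 3.8944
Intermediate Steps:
-299708/(-74955) + 40502/g = -299708/(-74955) + 40502/(-389077) = -299708*(-1/74955) + 40502*(-1/389077) = 299708/74955 - 40502/389077 = 113573662106/29163266535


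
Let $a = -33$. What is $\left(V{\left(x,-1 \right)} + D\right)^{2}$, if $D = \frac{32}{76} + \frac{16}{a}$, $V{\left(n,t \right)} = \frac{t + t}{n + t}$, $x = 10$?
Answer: $\frac{289444}{3538161} \approx 0.081806$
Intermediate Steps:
$V{\left(n,t \right)} = \frac{2 t}{n + t}$
$D = - \frac{40}{627}$ ($D = \frac{32}{76} + \frac{16}{-33} = 32 \cdot \frac{1}{76} + 16 \left(- \frac{1}{33}\right) = \frac{8}{19} - \frac{16}{33} = - \frac{40}{627} \approx -0.063796$)
$\left(V{\left(x,-1 \right)} + D\right)^{2} = \left(2 \left(-1\right) \frac{1}{10 - 1} - \frac{40}{627}\right)^{2} = \left(2 \left(-1\right) \frac{1}{9} - \frac{40}{627}\right)^{2} = \left(- \frac{2}{9} - \frac{40}{627}\right)^{2} = \left(- \frac{538}{1881}\right)^{2} = \frac{289444}{3538161}$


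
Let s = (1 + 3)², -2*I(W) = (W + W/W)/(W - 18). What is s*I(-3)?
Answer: -16/21 ≈ -0.76190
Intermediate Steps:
I(W) = -(1 + W)/(2*(-18 + W)) (I(W) = -(W + W/W)/(2*(W - 18)) = -(W + 1)/(2*(-18 + W)) = -(1 + W)/(2*(-18 + W)))
s = 16 (s = 4² = 16)
s*I(-3) = 16*((-1 - 1*(-3))/(2*(-18 - 3))) = 16*((½)*(-1 + 3)/(-21)) = 16*((½)*(-1/21)*2) = 16*(-1/21) = -16/21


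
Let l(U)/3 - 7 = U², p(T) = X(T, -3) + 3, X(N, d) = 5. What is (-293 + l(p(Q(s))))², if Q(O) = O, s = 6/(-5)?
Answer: 6400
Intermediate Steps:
s = -6/5 (s = 6*(-⅕) = -6/5 ≈ -1.2000)
p(T) = 8 (p(T) = 5 + 3 = 8)
l(U) = 21 + 3*U²
(-293 + l(p(Q(s))))² = (-293 + (21 + 3*8²))² = (-293 + (21 + 3*64))² = (-293 + (21 + 192))² = (-293 + 213)² = (-80)² = 6400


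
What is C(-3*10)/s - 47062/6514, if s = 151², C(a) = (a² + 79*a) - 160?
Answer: -541839241/74262857 ≈ -7.2962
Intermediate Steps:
C(a) = -160 + a² + 79*a
s = 22801
C(-3*10)/s - 47062/6514 = (-160 + (-3*10)² + 79*(-3*10))/22801 - 47062/6514 = (-160 + (-30)² + 79*(-30))*(1/22801) - 47062*1/6514 = (-160 + 900 - 2370)*(1/22801) - 23531/3257 = -1630*1/22801 - 23531/3257 = -1630/22801 - 23531/3257 = -541839241/74262857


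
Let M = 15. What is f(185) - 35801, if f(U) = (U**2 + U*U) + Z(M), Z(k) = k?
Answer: 32664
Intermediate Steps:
f(U) = 15 + 2*U**2 (f(U) = (U**2 + U*U) + 15 = (U**2 + U**2) + 15 = 2*U**2 + 15 = 15 + 2*U**2)
f(185) - 35801 = (15 + 2*185**2) - 35801 = (15 + 2*34225) - 35801 = (15 + 68450) - 35801 = 68465 - 35801 = 32664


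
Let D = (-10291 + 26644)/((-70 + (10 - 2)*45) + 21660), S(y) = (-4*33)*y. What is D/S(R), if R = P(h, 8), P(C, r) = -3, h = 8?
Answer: 1817/965800 ≈ 0.0018813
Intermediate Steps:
R = -3
S(y) = -132*y
D = 16353/21950 (D = 16353/((-70 + 8*45) + 21660) = 16353/((-70 + 360) + 21660) = 16353/(290 + 21660) = 16353/21950 ≈ 0.74501)
D/S(R) = 16353/(21950*((-132*(-3)))) = (16353/21950)/396 = (16353/21950)*(1/396) = 1817/965800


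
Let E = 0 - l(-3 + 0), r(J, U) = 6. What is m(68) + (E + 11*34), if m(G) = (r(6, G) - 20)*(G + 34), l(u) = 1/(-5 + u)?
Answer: -8431/8 ≈ -1053.9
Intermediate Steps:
m(G) = -476 - 14*G (m(G) = (6 - 20)*(G + 34) = -14*(34 + G) = -476 - 14*G)
E = 1/8 (E = 0 - 1/(-5 + (-3 + 0)) = 0 - 1/(-5 - 3) = 0 - 1/(-8) = 0 - 1*(-1/8) = 0 + 1/8 = 1/8 ≈ 0.12500)
m(68) + (E + 11*34) = (-476 - 14*68) + (1/8 + 11*34) = (-476 - 952) + (1/8 + 374) = -1428 + 2993/8 = -8431/8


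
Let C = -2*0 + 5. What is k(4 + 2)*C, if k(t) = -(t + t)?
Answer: -60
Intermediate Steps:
C = 5 (C = 0 + 5 = 5)
k(t) = -2*t
k(4 + 2)*C = -2*(4 + 2)*5 = -2*6*5 = -12*5 = -60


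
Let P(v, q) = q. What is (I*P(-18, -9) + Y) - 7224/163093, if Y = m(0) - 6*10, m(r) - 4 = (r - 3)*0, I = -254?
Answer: 51955738/23299 ≈ 2230.0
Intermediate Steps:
m(r) = 4 (m(r) = 4 + (r - 3)*0 = 4 + (-3 + r)*0 = 4 + 0 = 4)
Y = -56 (Y = 4 - 6*10 = 4 - 60 = -56)
(I*P(-18, -9) + Y) - 7224/163093 = (-254*(-9) - 56) - 7224/163093 = (2286 - 56) - 7224*1/163093 = 2230 - 1032/23299 = 51955738/23299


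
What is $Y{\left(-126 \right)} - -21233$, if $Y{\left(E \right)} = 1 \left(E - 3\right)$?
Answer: $21104$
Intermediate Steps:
$Y{\left(E \right)} = -3 + E$ ($Y{\left(E \right)} = 1 \left(-3 + E\right) = -3 + E$)
$Y{\left(-126 \right)} - -21233 = \left(-3 - 126\right) - -21233 = -129 + 21233 = 21104$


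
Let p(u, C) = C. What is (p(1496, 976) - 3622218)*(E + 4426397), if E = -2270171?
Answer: -7808216152692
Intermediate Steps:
(p(1496, 976) - 3622218)*(E + 4426397) = (976 - 3622218)*(-2270171 + 4426397) = -3621242*2156226 = -7808216152692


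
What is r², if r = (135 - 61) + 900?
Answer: 948676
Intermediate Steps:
r = 974 (r = 74 + 900 = 974)
r² = 974² = 948676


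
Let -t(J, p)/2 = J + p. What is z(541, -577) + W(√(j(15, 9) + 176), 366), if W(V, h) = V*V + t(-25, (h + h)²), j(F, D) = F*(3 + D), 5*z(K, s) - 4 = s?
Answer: -5356783/5 ≈ -1.0714e+6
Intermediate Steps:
z(K, s) = ⅘ + s/5
t(J, p) = -2*J - 2*p (t(J, p) = -2*(J + p) = -2*J - 2*p)
W(V, h) = 50 + V² - 8*h² (W(V, h) = V*V + (-2*(-25) - 2*(h + h)²) = V² + (50 - 2*4*h²) = V² + (50 - 8*h²) = 50 + V² - 8*h²)
z(541, -577) + W(√(j(15, 9) + 176), 366) = (⅘ + (⅕)*(-577)) + (50 + (√(15*(3 + 9) + 176))² - 8*366²) = (⅘ - 577/5) + (50 + (√(15*12 + 176))² - 8*133956) = -573/5 + (50 + (√(180 + 176))² - 1071648) = -573/5 + (50 + (√356)² - 1071648) = -573/5 + (50 + (2*√89)² - 1071648) = -573/5 + (50 + 356 - 1071648) = -573/5 - 1071242 = -5356783/5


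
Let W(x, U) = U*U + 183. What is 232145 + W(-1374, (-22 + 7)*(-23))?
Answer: 351353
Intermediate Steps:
W(x, U) = 183 + U² (W(x, U) = U² + 183 = 183 + U²)
232145 + W(-1374, (-22 + 7)*(-23)) = 232145 + (183 + ((-22 + 7)*(-23))²) = 232145 + (183 + (-15*(-23))²) = 232145 + (183 + 345²) = 232145 + (183 + 119025) = 232145 + 119208 = 351353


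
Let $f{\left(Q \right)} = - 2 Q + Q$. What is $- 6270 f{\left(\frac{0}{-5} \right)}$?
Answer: $0$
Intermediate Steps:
$f{\left(Q \right)} = - Q$
$- 6270 f{\left(\frac{0}{-5} \right)} = - 6270 \left(- \frac{0}{-5}\right) = - 6270 \left(- \frac{0 \left(-1\right)}{5}\right) = - 6270 \left(\left(-1\right) 0\right) = \left(-6270\right) 0 = 0$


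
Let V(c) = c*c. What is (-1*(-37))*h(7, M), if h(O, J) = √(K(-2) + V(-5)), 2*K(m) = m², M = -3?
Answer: 111*√3 ≈ 192.26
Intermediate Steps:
K(m) = m²/2
V(c) = c²
h(O, J) = 3*√3 (h(O, J) = √((½)*(-2)² + (-5)²) = √((½)*4 + 25) = √(2 + 25) = √27 = 3*√3)
(-1*(-37))*h(7, M) = (-1*(-37))*(3*√3) = 37*(3*√3) = 111*√3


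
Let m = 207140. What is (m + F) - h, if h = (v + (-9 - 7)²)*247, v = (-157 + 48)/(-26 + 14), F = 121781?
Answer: 3161345/12 ≈ 2.6345e+5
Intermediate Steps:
v = 109/12 (v = -109/(-12) = -109*(-1/12) = 109/12 ≈ 9.0833)
h = 785707/12 (h = (109/12 + (-9 - 7)²)*247 = (109/12 + (-16)²)*247 = (109/12 + 256)*247 = (3181/12)*247 = 785707/12 ≈ 65476.)
(m + F) - h = (207140 + 121781) - 1*785707/12 = 328921 - 785707/12 = 3161345/12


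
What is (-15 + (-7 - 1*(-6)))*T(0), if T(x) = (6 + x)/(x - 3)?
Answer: 32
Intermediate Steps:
T(x) = (6 + x)/(-3 + x)
(-15 + (-7 - 1*(-6)))*T(0) = (-15 + (-7 - 1*(-6)))*((6 + 0)/(-3 + 0)) = (-15 + (-7 + 6))*(6/(-3)) = (-15 - 1)*(-⅓*6) = -16*(-2) = 32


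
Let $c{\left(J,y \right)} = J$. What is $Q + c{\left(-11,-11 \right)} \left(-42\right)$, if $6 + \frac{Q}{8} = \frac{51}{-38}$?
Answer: $\frac{7662}{19} \approx 403.26$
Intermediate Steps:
$Q = - \frac{1116}{19}$ ($Q = -48 + 8 \frac{51}{-38} = -48 + 8 \cdot 51 \left(- \frac{1}{38}\right) = -48 + 8 \left(- \frac{51}{38}\right) = -48 - \frac{204}{19} = - \frac{1116}{19} \approx -58.737$)
$Q + c{\left(-11,-11 \right)} \left(-42\right) = - \frac{1116}{19} - -462 = - \frac{1116}{19} + 462 = \frac{7662}{19}$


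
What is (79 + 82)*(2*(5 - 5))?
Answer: 0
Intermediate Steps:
(79 + 82)*(2*(5 - 5)) = 161*(2*0) = 161*0 = 0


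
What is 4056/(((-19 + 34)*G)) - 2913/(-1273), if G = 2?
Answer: 875113/6365 ≈ 137.49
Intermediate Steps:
4056/(((-19 + 34)*G)) - 2913/(-1273) = 4056/(((-19 + 34)*2)) - 2913/(-1273) = 4056/((15*2)) - 2913*(-1/1273) = 4056/30 + 2913/1273 = 4056*(1/30) + 2913/1273 = 676/5 + 2913/1273 = 875113/6365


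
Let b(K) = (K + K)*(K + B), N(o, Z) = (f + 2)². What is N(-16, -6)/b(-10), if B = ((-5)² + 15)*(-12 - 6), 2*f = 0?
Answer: 1/3650 ≈ 0.00027397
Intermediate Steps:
f = 0 (f = (½)*0 = 0)
B = -720 (B = (25 + 15)*(-18) = 40*(-18) = -720)
N(o, Z) = 4 (N(o, Z) = (0 + 2)² = 2² = 4)
b(K) = 2*K*(-720 + K) (b(K) = (K + K)*(K - 720) = (2*K)*(-720 + K) = 2*K*(-720 + K))
N(-16, -6)/b(-10) = 4/((2*(-10)*(-720 - 10))) = 4/((2*(-10)*(-730))) = 4/14600 = 4*(1/14600) = 1/3650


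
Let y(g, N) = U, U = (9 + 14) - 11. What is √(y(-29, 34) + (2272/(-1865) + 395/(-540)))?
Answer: √11326120755/33570 ≈ 3.1702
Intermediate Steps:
U = 12 (U = 23 - 11 = 12)
y(g, N) = 12
√(y(-29, 34) + (2272/(-1865) + 395/(-540))) = √(12 + (2272/(-1865) + 395/(-540))) = √(12 + (2272*(-1/1865) + 395*(-1/540))) = √(12 + (-2272/1865 - 79/108)) = √(12 - 392711/201420) = √(2024329/201420) = √11326120755/33570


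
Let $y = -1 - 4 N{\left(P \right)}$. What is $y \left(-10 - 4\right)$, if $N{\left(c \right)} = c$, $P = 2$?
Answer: $126$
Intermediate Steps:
$y = -9$ ($y = -1 - 8 = -9$)
$y \left(-10 - 4\right) = - 9 \left(-10 - 4\right) = \left(-9\right) \left(-14\right) = 126$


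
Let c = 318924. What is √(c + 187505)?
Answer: √506429 ≈ 711.64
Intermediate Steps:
√(c + 187505) = √(318924 + 187505) = √506429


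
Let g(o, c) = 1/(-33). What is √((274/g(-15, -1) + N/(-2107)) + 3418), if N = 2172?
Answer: 2*I*√127408355/301 ≈ 75.0*I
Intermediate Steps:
g(o, c) = -1/33
√((274/g(-15, -1) + N/(-2107)) + 3418) = √((274/(-1/33) + 2172/(-2107)) + 3418) = √((274*(-33) + 2172*(-1/2107)) + 3418) = √((-9042 - 2172/2107) + 3418) = √(-19053666/2107 + 3418) = √(-11851940/2107) = 2*I*√127408355/301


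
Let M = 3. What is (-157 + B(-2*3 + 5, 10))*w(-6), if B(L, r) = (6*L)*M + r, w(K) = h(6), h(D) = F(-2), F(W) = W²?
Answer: -660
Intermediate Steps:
h(D) = 4 (h(D) = (-2)² = 4)
w(K) = 4
B(L, r) = r + 18*L (B(L, r) = (6*L)*3 + r = 18*L + r = r + 18*L)
(-157 + B(-2*3 + 5, 10))*w(-6) = (-157 + (10 + 18*(-2*3 + 5)))*4 = (-157 + (10 + 18*(-6 + 5)))*4 = (-157 + (10 + 18*(-1)))*4 = (-157 + (10 - 18))*4 = (-157 - 8)*4 = -165*4 = -660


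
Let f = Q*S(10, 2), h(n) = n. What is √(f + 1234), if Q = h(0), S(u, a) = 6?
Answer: √1234 ≈ 35.128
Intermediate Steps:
Q = 0
f = 0 (f = 0*6 = 0)
√(f + 1234) = √(0 + 1234) = √1234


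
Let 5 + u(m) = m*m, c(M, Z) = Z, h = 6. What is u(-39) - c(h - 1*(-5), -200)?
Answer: 1716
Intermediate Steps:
u(m) = -5 + m² (u(m) = -5 + m*m = -5 + m²)
u(-39) - c(h - 1*(-5), -200) = (-5 + (-39)²) - 1*(-200) = (-5 + 1521) + 200 = 1516 + 200 = 1716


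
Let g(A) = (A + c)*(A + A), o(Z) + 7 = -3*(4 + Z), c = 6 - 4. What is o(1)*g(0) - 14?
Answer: -14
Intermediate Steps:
c = 2
o(Z) = -19 - 3*Z (o(Z) = -7 - 3*(4 + Z) = -7 + (-12 - 3*Z) = -19 - 3*Z)
g(A) = 2*A*(2 + A) (g(A) = (A + 2)*(A + A) = (2 + A)*(2*A) = 2*A*(2 + A))
o(1)*g(0) - 14 = (-19 - 3*1)*(2*0*(2 + 0)) - 14 = (-19 - 3)*(2*0*2) - 14 = -22*0 - 14 = 0 - 14 = -14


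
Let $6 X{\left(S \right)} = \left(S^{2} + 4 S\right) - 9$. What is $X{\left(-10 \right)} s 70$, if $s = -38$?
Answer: $-22610$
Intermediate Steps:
$X{\left(S \right)} = - \frac{3}{2} + \frac{S^{2}}{6} + \frac{2 S}{3}$ ($X{\left(S \right)} = \frac{\left(S^{2} + 4 S\right) - 9}{6} = \frac{-9 + S^{2} + 4 S}{6} = - \frac{3}{2} + \frac{S^{2}}{6} + \frac{2 S}{3}$)
$X{\left(-10 \right)} s 70 = \left(- \frac{3}{2} + \frac{\left(-10\right)^{2}}{6} + \frac{2}{3} \left(-10\right)\right) \left(-38\right) 70 = \left(- \frac{3}{2} + \frac{1}{6} \cdot 100 - \frac{20}{3}\right) \left(-38\right) 70 = \left(- \frac{3}{2} + \frac{50}{3} - \frac{20}{3}\right) \left(-38\right) 70 = \frac{17}{2} \left(-38\right) 70 = \left(-323\right) 70 = -22610$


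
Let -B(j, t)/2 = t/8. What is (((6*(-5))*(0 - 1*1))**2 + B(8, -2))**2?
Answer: 3243601/4 ≈ 8.1090e+5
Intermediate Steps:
B(j, t) = -t/4 (B(j, t) = -2*t/8 = -t/4)
(((6*(-5))*(0 - 1*1))**2 + B(8, -2))**2 = (((6*(-5))*(0 - 1*1))**2 - 1/4*(-2))**2 = ((-30*(0 - 1))**2 + 1/2)**2 = ((-30*(-1))**2 + 1/2)**2 = (30**2 + 1/2)**2 = (900 + 1/2)**2 = (1801/2)**2 = 3243601/4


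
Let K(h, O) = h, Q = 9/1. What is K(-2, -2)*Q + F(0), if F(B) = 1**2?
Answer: -17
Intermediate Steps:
F(B) = 1
Q = 9 (Q = 9*1 = 9)
K(-2, -2)*Q + F(0) = -2*9 + 1 = -18 + 1 = -17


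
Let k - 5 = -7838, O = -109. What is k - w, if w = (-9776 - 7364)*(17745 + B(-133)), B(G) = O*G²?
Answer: -32743509673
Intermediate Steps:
B(G) = -109*G²
k = -7833 (k = 5 - 7838 = -7833)
w = 32743501840 (w = (-9776 - 7364)*(17745 - 109*(-133)²) = -17140*(17745 - 109*17689) = -17140*(17745 - 1928101) = -17140*(-1910356) = 32743501840)
k - w = -7833 - 1*32743501840 = -7833 - 32743501840 = -32743509673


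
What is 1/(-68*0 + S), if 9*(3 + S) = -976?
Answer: -9/1003 ≈ -0.0089731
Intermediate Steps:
S = -1003/9 (S = -3 + (⅑)*(-976) = -3 - 976/9 = -1003/9 ≈ -111.44)
1/(-68*0 + S) = 1/(-68*0 - 1003/9) = 1/(0 - 1003/9) = 1/(-1003/9) = -9/1003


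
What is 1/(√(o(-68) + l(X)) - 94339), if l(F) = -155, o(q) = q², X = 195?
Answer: -94339/8899842452 - √4469/8899842452 ≈ -1.0608e-5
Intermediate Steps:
1/(√(o(-68) + l(X)) - 94339) = 1/(√((-68)² - 155) - 94339) = 1/(√(4624 - 155) - 94339) = 1/(√4469 - 94339) = 1/(-94339 + √4469)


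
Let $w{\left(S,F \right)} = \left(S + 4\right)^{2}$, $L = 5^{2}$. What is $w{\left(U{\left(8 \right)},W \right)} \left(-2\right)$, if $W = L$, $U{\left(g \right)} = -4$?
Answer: $0$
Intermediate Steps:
$L = 25$
$W = 25$
$w{\left(S,F \right)} = \left(4 + S\right)^{2}$
$w{\left(U{\left(8 \right)},W \right)} \left(-2\right) = \left(4 - 4\right)^{2} \left(-2\right) = 0^{2} \left(-2\right) = 0 \left(-2\right) = 0$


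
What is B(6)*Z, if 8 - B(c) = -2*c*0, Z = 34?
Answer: 272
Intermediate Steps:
B(c) = 8 (B(c) = 8 - (-2*c)*0 = 8 - 1*0 = 8 + 0 = 8)
B(6)*Z = 8*34 = 272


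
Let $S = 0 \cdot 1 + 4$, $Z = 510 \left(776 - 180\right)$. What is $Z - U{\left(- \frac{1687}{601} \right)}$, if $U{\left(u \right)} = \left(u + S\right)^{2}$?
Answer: $\frac{109790141871}{361201} \approx 3.0396 \cdot 10^{5}$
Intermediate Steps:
$Z = 303960$ ($Z = 510 \cdot 596 = 303960$)
$S = 4$ ($S = 0 + 4 = 4$)
$U{\left(u \right)} = \left(4 + u\right)^{2}$ ($U{\left(u \right)} = \left(u + 4\right)^{2} = \left(4 + u\right)^{2}$)
$Z - U{\left(- \frac{1687}{601} \right)} = 303960 - \left(4 - \frac{1687}{601}\right)^{2} = 303960 - \left(\frac{717}{601}\right)^{2} = 303960 - \frac{514089}{361201} = \frac{109790141871}{361201}$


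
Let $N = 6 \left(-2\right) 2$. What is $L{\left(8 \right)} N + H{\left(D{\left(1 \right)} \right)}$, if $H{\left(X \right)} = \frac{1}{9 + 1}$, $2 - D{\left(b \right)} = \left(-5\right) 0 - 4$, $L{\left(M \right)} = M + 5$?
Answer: $- \frac{3119}{10} \approx -311.9$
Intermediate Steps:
$L{\left(M \right)} = 5 + M$
$N = -24$ ($N = \left(-12\right) 2 = -24$)
$D{\left(b \right)} = 6$ ($D{\left(b \right)} = 2 - \left(\left(-5\right) 0 - 4\right) = 2 - \left(0 - 4\right) = 2 - -4 = 2 + 4 = 6$)
$H{\left(X \right)} = \frac{1}{10}$
$L{\left(8 \right)} N + H{\left(D{\left(1 \right)} \right)} = \left(5 + 8\right) \left(-24\right) + \frac{1}{10} = 13 \left(-24\right) + \frac{1}{10} = -312 + \frac{1}{10} = - \frac{3119}{10}$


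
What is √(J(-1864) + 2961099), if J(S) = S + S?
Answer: √2957371 ≈ 1719.7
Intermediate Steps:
J(S) = 2*S
√(J(-1864) + 2961099) = √(2*(-1864) + 2961099) = √(-3728 + 2961099) = √2957371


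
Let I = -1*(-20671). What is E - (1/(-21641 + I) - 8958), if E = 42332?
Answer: 49751301/970 ≈ 51290.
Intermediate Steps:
I = 20671
E - (1/(-21641 + I) - 8958) = 42332 - (1/(-21641 + 20671) - 8958) = 42332 - (1/(-970) - 8958) = 42332 - (-1/970 - 8958) = 42332 - 1*(-8689261/970) = 42332 + 8689261/970 = 49751301/970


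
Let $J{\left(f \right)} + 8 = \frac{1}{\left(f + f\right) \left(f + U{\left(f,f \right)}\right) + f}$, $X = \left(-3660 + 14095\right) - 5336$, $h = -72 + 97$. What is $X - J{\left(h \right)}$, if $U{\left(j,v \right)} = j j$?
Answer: $\frac{166105174}{32525} \approx 5107.0$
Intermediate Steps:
$h = 25$
$U{\left(j,v \right)} = j^{2}$
$X = 5099$ ($X = 10435 - 5336 = 5099$)
$J{\left(f \right)} = -8 + \frac{1}{f + 2 f \left(f + f^{2}\right)}$ ($J{\left(f \right)} = -8 + \frac{1}{\left(f + f\right) \left(f + f^{2}\right) + f} = -8 + \frac{1}{2 f \left(f + f^{2}\right) + f} = -8 + \frac{1}{f + 2 f \left(f + f^{2}\right)}$)
$X - J{\left(h \right)} = 5099 - \frac{1 - 16 \cdot 25^{2} - 16 \cdot 25^{3} - 200}{25 \left(1 + 2 \cdot 25 + 2 \cdot 25^{2}\right)} = 5099 - \frac{1 - 10000 - 250000 - 200}{25 \left(1 + 50 + 2 \cdot 625\right)} = 5099 - \frac{1 - 10000 - 250000 - 200}{25 \left(1 + 50 + 1250\right)} = 5099 - \frac{1}{25} \cdot \frac{1}{1301} \left(-260199\right) = 5099 - - \frac{260199}{32525} = 5099 + \frac{260199}{32525} = \frac{166105174}{32525}$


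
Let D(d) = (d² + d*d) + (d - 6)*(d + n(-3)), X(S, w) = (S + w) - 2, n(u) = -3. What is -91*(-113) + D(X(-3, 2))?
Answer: 10355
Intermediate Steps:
X(S, w) = -2 + S + w
D(d) = 2*d² + (-6 + d)*(-3 + d) (D(d) = (d² + d*d) + (d - 6)*(d - 3) = (d² + d²) + (-6 + d)*(-3 + d) = 2*d² + (-6 + d)*(-3 + d))
-91*(-113) + D(X(-3, 2)) = -91*(-113) + (18 - 9*(-2 - 3 + 2) + 3*(-2 - 3 + 2)²) = 10283 + (18 - 9*(-3) + 3*(-3)²) = 10283 + (18 + 27 + 3*9) = 10283 + (18 + 27 + 27) = 10283 + 72 = 10355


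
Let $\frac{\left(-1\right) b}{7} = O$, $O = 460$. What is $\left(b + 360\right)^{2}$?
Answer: $8179600$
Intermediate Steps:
$b = -3220$ ($b = \left(-7\right) 460 = -3220$)
$\left(b + 360\right)^{2} = \left(-3220 + 360\right)^{2} = \left(-2860\right)^{2} = 8179600$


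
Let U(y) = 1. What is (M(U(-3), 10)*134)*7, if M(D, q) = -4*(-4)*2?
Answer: 30016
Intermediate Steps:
M(D, q) = 32 (M(D, q) = 16*2 = 32)
(M(U(-3), 10)*134)*7 = (32*134)*7 = 4288*7 = 30016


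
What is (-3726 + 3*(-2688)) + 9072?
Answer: -2718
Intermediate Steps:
(-3726 + 3*(-2688)) + 9072 = (-3726 - 8064) + 9072 = -11790 + 9072 = -2718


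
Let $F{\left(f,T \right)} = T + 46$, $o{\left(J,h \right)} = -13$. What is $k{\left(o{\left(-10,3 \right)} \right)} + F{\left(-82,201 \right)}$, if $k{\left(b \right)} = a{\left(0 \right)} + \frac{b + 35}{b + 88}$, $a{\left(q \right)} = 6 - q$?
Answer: $\frac{18997}{75} \approx 253.29$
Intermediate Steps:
$F{\left(f,T \right)} = 46 + T$
$k{\left(b \right)} = 6 + \frac{35 + b}{88 + b}$ ($k{\left(b \right)} = \left(6 - 0\right) + \frac{b + 35}{b + 88} = \left(6 + 0\right) + \frac{35 + b}{88 + b} = 6 + \frac{35 + b}{88 + b}$)
$k{\left(o{\left(-10,3 \right)} \right)} + F{\left(-82,201 \right)} = \frac{563 + 7 \left(-13\right)}{88 - 13} + \left(46 + 201\right) = \frac{563 - 91}{75} + 247 = \frac{1}{75} \cdot 472 + 247 = \frac{472}{75} + 247 = \frac{18997}{75}$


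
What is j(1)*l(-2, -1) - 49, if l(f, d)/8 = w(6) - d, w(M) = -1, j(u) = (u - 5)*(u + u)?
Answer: -49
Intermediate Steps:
j(u) = 2*u*(-5 + u) (j(u) = (-5 + u)*(2*u) = 2*u*(-5 + u))
l(f, d) = -8 - 8*d (l(f, d) = 8*(-1 - d) = -8 - 8*d)
j(1)*l(-2, -1) - 49 = (2*1*(-5 + 1))*(-8 - 8*(-1)) - 49 = (2*1*(-4))*(-8 + 8) - 49 = -8*0 - 49 = 0 - 49 = -49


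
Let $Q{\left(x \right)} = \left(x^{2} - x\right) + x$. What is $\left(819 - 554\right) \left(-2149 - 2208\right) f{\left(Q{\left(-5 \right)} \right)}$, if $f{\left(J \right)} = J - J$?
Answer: $0$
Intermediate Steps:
$Q{\left(x \right)} = x^{2}$
$f{\left(J \right)} = 0$
$\left(819 - 554\right) \left(-2149 - 2208\right) f{\left(Q{\left(-5 \right)} \right)} = \left(819 - 554\right) \left(-2149 - 2208\right) 0 = 265 \left(-4357\right) 0 = \left(-1154605\right) 0 = 0$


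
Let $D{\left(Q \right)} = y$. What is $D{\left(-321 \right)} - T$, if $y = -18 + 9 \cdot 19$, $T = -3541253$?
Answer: $3541406$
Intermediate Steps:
$y = 153$ ($y = -18 + 171 = 153$)
$D{\left(Q \right)} = 153$
$D{\left(-321 \right)} - T = 153 - -3541253 = 153 + 3541253 = 3541406$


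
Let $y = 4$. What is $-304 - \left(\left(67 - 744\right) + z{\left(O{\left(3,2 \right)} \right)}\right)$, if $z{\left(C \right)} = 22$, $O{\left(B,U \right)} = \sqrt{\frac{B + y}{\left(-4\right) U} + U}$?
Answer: $351$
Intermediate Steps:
$O{\left(B,U \right)} = \sqrt{U - \frac{4 + B}{4 U}}$ ($O{\left(B,U \right)} = \sqrt{\frac{B + 4}{\left(-4\right) U} + U} = \sqrt{\left(4 + B\right) \left(- \frac{1}{4 U}\right) + U} = \sqrt{- \frac{4 + B}{4 U} + U} = \sqrt{U - \frac{4 + B}{4 U}}$)
$-304 - \left(\left(67 - 744\right) + z{\left(O{\left(3,2 \right)} \right)}\right) = -304 - \left(\left(67 - 744\right) + 22\right) = -304 - \left(-677 + 22\right) = -304 - -655 = -304 + 655 = 351$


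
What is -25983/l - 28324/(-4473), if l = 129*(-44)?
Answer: 92329661/8462916 ≈ 10.910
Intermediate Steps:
l = -5676
-25983/l - 28324/(-4473) = -25983/(-5676) - 28324/(-4473) = -25983*(-1/5676) - 28324*(-1/4473) = 8661/1892 + 28324/4473 = 92329661/8462916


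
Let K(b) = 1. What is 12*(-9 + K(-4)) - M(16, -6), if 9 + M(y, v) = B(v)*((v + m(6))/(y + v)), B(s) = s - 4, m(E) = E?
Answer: -87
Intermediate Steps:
B(s) = -4 + s
M(y, v) = -9 + (-4 + v)*(6 + v)/(v + y) (M(y, v) = -9 + (-4 + v)*((v + 6)/(y + v)) = -9 + (-4 + v)*((6 + v)/(v + y)) = -9 + (-4 + v)*(6 + v)/(v + y))
12*(-9 + K(-4)) - M(16, -6) = 12*(-9 + 1) - (-24 + (-6)**2 - 9*16 - 7*(-6))/(-6 + 16) = 12*(-8) - (-24 + 36 - 144 + 42)/10 = -96 - (-90)/10 = -96 - 1*(-9) = -96 + 9 = -87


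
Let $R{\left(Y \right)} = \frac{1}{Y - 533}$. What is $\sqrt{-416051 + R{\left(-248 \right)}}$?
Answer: $\frac{2 i \sqrt{63443721198}}{781} \approx 645.02 i$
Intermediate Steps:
$R{\left(Y \right)} = \frac{1}{-533 + Y}$
$\sqrt{-416051 + R{\left(-248 \right)}} = \sqrt{-416051 + \frac{1}{-533 - 248}} = \sqrt{-416051 + \frac{1}{-781}} = \sqrt{-416051 - \frac{1}{781}} = \sqrt{- \frac{324935832}{781}} = \frac{2 i \sqrt{63443721198}}{781}$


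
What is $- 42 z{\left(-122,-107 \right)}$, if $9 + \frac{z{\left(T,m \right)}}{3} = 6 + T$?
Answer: $15750$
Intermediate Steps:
$z{\left(T,m \right)} = -9 + 3 T$ ($z{\left(T,m \right)} = -27 + 3 \left(6 + T\right) = -27 + \left(18 + 3 T\right) = -9 + 3 T$)
$- 42 z{\left(-122,-107 \right)} = - 42 \left(-9 + 3 \left(-122\right)\right) = - 42 \left(-9 - 366\right) = \left(-42\right) \left(-375\right) = 15750$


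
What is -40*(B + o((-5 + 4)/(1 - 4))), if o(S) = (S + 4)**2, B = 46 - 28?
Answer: -13240/9 ≈ -1471.1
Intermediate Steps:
B = 18
o(S) = (4 + S)**2
-40*(B + o((-5 + 4)/(1 - 4))) = -40*(18 + (4 + (-5 + 4)/(1 - 4))**2) = -40*(18 + (4 - 1/(-3))**2) = -40*(18 + (4 - 1*(-1/3))**2) = -40*(18 + (4 + 1/3)**2) = -40*(18 + (13/3)**2) = -40*(18 + 169/9) = -40*331/9 = -13240/9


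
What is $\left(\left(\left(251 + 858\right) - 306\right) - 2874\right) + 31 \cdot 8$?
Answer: $-1823$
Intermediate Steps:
$\left(\left(\left(251 + 858\right) - 306\right) - 2874\right) + 31 \cdot 8 = \left(\left(1109 - 306\right) - 2874\right) + 248 = \left(803 - 2874\right) + 248 = -2071 + 248 = -1823$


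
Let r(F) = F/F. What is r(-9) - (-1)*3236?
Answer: 3237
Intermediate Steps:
r(F) = 1
r(-9) - (-1)*3236 = 1 - (-1)*3236 = 1 - 1*(-3236) = 1 + 3236 = 3237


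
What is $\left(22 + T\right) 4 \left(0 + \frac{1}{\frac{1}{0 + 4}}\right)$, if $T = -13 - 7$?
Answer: $32$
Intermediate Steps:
$T = -20$ ($T = -13 - 7 = -20$)
$\left(22 + T\right) 4 \left(0 + \frac{1}{\frac{1}{0 + 4}}\right) = \left(22 - 20\right) 4 \left(0 + \frac{1}{\frac{1}{0 + 4}}\right) = 2 \cdot 4 \left(0 + \frac{1}{\frac{1}{4}}\right) = 2 \cdot 4 \left(0 + 4\right) = 2 \cdot 4 \cdot 4 = 2 \cdot 16 = 32$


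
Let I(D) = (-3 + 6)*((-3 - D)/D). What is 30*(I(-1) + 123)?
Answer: 3870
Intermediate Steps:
I(D) = 3*(-3 - D)/D (I(D) = 3*((-3 - D)/D) = 3*(-3 - D)/D)
30*(I(-1) + 123) = 30*((-3 - 9/(-1)) + 123) = 30*((-3 - 9*(-1)) + 123) = 30*((-3 + 9) + 123) = 30*(6 + 123) = 30*129 = 3870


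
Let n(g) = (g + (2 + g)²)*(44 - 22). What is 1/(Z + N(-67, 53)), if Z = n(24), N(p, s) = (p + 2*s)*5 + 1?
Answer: 1/15596 ≈ 6.4119e-5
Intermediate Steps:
n(g) = 22*g + 22*(2 + g)² (n(g) = (g + (2 + g)²)*22 = 22*g + 22*(2 + g)²)
N(p, s) = 1 + 5*p + 10*s (N(p, s) = (5*p + 10*s) + 1 = 1 + 5*p + 10*s)
Z = 15400 (Z = 22*24 + 22*(2 + 24)² = 528 + 22*26² = 528 + 22*676 = 528 + 14872 = 15400)
1/(Z + N(-67, 53)) = 1/(15400 + (1 + 5*(-67) + 10*53)) = 1/(15400 + (1 - 335 + 530)) = 1/(15400 + 196) = 1/15596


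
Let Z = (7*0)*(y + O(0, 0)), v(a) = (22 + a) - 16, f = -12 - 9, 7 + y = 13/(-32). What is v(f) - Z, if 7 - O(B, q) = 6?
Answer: -15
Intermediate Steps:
O(B, q) = 1 (O(B, q) = 7 - 1*6 = 7 - 6 = 1)
y = -237/32 (y = -7 + 13/(-32) = -7 + 13*(-1/32) = -7 - 13/32 = -237/32 ≈ -7.4063)
f = -21
v(a) = 6 + a
Z = 0 (Z = (7*0)*(-237/32 + 1) = 0*(-205/32) = 0)
v(f) - Z = (6 - 21) - 1*0 = -15 + 0 = -15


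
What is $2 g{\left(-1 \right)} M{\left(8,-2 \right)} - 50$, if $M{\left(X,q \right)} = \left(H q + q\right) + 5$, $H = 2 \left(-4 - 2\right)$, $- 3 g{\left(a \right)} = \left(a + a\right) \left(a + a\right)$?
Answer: $-122$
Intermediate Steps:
$g{\left(a \right)} = - \frac{4 a^{2}}{3}$ ($g{\left(a \right)} = - \frac{\left(a + a\right) \left(a + a\right)}{3} = - \frac{2 a 2 a}{3} = - \frac{4 a^{2}}{3}$)
$H = -12$ ($H = 2 \left(-6\right) = -12$)
$M{\left(X,q \right)} = 5 - 11 q$ ($M{\left(X,q \right)} = \left(- 12 q + q\right) + 5 = - 11 q + 5 = 5 - 11 q$)
$2 g{\left(-1 \right)} M{\left(8,-2 \right)} - 50 = 2 \left(- \frac{4 \left(-1\right)^{2}}{3}\right) \left(5 - -22\right) - 50 = 2 \left(\left(- \frac{4}{3}\right) 1\right) \left(5 + 22\right) - 50 = 2 \left(- \frac{4}{3}\right) 27 - 50 = \left(- \frac{8}{3}\right) 27 - 50 = -72 - 50 = -122$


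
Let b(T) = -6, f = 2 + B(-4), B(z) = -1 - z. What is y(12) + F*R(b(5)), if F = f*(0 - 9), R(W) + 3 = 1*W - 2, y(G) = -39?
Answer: 456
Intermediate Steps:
f = 5 (f = 2 + (-1 - 1*(-4)) = 2 + (-1 + 4) = 2 + 3 = 5)
R(W) = -5 + W (R(W) = -3 + (1*W - 2) = -3 + (W - 2) = -3 + (-2 + W) = -5 + W)
F = -45 (F = 5*(0 - 9) = 5*(-9) = -45)
y(12) + F*R(b(5)) = -39 - 45*(-5 - 6) = -39 - 45*(-11) = -39 + 495 = 456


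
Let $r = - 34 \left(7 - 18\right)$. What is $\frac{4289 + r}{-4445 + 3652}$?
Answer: $- \frac{4663}{793} \approx -5.8802$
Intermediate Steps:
$r = 374$ ($r = \left(-34\right) \left(-11\right) = 374$)
$\frac{4289 + r}{-4445 + 3652} = \frac{4289 + 374}{-4445 + 3652} = \frac{4663}{-793} = 4663 \left(- \frac{1}{793}\right) = - \frac{4663}{793}$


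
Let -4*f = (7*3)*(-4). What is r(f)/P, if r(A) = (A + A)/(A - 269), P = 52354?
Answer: -21/6491896 ≈ -3.2348e-6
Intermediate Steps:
f = 21 (f = -7*3*(-4)/4 = -21*(-4)/4 = -¼*(-84) = 21)
r(A) = 2*A/(-269 + A) (r(A) = (2*A)/(-269 + A) = 2*A/(-269 + A))
r(f)/P = (2*21/(-269 + 21))/52354 = (2*21/(-248))*(1/52354) = (2*21*(-1/248))*(1/52354) = -21/124*1/52354 = -21/6491896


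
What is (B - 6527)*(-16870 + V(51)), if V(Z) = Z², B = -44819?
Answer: 732656074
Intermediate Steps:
(B - 6527)*(-16870 + V(51)) = (-44819 - 6527)*(-16870 + 51²) = -51346*(-16870 + 2601) = -51346*(-14269) = 732656074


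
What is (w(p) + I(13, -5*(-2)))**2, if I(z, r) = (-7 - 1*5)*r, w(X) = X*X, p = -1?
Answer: 14161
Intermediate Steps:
w(X) = X**2
I(z, r) = -12*r (I(z, r) = (-7 - 5)*r = -12*r)
(w(p) + I(13, -5*(-2)))**2 = ((-1)**2 - (-60)*(-2))**2 = (1 - 12*10)**2 = (1 - 120)**2 = (-119)**2 = 14161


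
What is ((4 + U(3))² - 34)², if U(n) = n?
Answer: 225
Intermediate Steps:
((4 + U(3))² - 34)² = ((4 + 3)² - 34)² = (7² - 34)² = (49 - 34)² = 15² = 225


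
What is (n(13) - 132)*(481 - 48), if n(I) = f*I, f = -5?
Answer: -85301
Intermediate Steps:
n(I) = -5*I
(n(13) - 132)*(481 - 48) = (-5*13 - 132)*(481 - 48) = (-65 - 132)*433 = -197*433 = -85301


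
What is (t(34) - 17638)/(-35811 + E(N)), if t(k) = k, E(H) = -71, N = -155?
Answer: 8802/17941 ≈ 0.49061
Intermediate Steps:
(t(34) - 17638)/(-35811 + E(N)) = (34 - 17638)/(-35811 - 71) = -17604/(-35882) = -17604*(-1/35882) = 8802/17941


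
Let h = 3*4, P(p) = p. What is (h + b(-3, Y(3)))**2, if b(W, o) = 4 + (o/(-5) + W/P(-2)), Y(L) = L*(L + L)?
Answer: 19321/100 ≈ 193.21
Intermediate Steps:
Y(L) = 2*L**2 (Y(L) = L*(2*L) = 2*L**2)
b(W, o) = 4 - W/2 - o/5 (b(W, o) = 4 + (o/(-5) + W/(-2)) = 4 + (o*(-1/5) + W*(-1/2)) = 4 + (-o/5 - W/2) = 4 + (-W/2 - o/5) = 4 - W/2 - o/5)
h = 12
(h + b(-3, Y(3)))**2 = (12 + (4 - 1/2*(-3) - 2*3**2/5))**2 = (12 + (4 + 3/2 - 2*9/5))**2 = (12 + (4 + 3/2 - 1/5*18))**2 = (12 + (4 + 3/2 - 18/5))**2 = (12 + 19/10)**2 = (139/10)**2 = 19321/100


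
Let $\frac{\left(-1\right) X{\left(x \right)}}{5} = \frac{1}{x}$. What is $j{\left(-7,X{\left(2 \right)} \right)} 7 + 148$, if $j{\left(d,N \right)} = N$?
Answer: $\frac{261}{2} \approx 130.5$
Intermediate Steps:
$X{\left(x \right)} = - \frac{5}{x}$
$j{\left(-7,X{\left(2 \right)} \right)} 7 + 148 = - \frac{5}{2} \cdot 7 + 148 = \left(-5\right) \frac{1}{2} \cdot 7 + 148 = \left(- \frac{5}{2}\right) 7 + 148 = - \frac{35}{2} + 148 = \frac{261}{2}$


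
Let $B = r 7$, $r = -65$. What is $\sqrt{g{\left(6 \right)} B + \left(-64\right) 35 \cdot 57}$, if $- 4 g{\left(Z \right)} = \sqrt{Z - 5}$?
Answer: $\frac{i \sqrt{510265}}{2} \approx 357.16 i$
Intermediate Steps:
$g{\left(Z \right)} = - \frac{\sqrt{-5 + Z}}{4}$ ($g{\left(Z \right)} = - \frac{\sqrt{Z - 5}}{4} = - \frac{\sqrt{-5 + Z}}{4}$)
$B = -455$ ($B = \left(-65\right) 7 = -455$)
$\sqrt{g{\left(6 \right)} B + \left(-64\right) 35 \cdot 57} = \sqrt{- \frac{\sqrt{-5 + 6}}{4} \left(-455\right) + \left(-64\right) 35 \cdot 57} = \sqrt{- \frac{\sqrt{1}}{4} \left(-455\right) - 127680} = \sqrt{\left(- \frac{1}{4}\right) 1 \left(-455\right) - 127680} = \sqrt{\left(- \frac{1}{4}\right) \left(-455\right) - 127680} = \sqrt{\frac{455}{4} - 127680} = \sqrt{- \frac{510265}{4}} = \frac{i \sqrt{510265}}{2}$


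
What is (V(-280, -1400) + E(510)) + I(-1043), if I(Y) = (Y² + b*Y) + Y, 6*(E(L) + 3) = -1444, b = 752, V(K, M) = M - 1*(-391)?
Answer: 903652/3 ≈ 3.0122e+5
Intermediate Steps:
V(K, M) = 391 + M (V(K, M) = M + 391 = 391 + M)
E(L) = -731/3 (E(L) = -3 + (⅙)*(-1444) = -3 - 722/3 = -731/3)
I(Y) = Y² + 753*Y (I(Y) = (Y² + 752*Y) + Y = Y² + 753*Y)
(V(-280, -1400) + E(510)) + I(-1043) = ((391 - 1400) - 731/3) - 1043*(753 - 1043) = (-1009 - 731/3) - 1043*(-290) = -3758/3 + 302470 = 903652/3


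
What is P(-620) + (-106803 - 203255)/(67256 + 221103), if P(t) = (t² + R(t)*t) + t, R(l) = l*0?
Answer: 110666106962/288359 ≈ 3.8378e+5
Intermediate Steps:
R(l) = 0
P(t) = t + t² (P(t) = (t² + 0*t) + t = (t² + 0) + t = t² + t = t + t²)
P(-620) + (-106803 - 203255)/(67256 + 221103) = -620*(1 - 620) + (-106803 - 203255)/(67256 + 221103) = -620*(-619) - 310058/288359 = 383780 - 310058*1/288359 = 383780 - 310058/288359 = 110666106962/288359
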